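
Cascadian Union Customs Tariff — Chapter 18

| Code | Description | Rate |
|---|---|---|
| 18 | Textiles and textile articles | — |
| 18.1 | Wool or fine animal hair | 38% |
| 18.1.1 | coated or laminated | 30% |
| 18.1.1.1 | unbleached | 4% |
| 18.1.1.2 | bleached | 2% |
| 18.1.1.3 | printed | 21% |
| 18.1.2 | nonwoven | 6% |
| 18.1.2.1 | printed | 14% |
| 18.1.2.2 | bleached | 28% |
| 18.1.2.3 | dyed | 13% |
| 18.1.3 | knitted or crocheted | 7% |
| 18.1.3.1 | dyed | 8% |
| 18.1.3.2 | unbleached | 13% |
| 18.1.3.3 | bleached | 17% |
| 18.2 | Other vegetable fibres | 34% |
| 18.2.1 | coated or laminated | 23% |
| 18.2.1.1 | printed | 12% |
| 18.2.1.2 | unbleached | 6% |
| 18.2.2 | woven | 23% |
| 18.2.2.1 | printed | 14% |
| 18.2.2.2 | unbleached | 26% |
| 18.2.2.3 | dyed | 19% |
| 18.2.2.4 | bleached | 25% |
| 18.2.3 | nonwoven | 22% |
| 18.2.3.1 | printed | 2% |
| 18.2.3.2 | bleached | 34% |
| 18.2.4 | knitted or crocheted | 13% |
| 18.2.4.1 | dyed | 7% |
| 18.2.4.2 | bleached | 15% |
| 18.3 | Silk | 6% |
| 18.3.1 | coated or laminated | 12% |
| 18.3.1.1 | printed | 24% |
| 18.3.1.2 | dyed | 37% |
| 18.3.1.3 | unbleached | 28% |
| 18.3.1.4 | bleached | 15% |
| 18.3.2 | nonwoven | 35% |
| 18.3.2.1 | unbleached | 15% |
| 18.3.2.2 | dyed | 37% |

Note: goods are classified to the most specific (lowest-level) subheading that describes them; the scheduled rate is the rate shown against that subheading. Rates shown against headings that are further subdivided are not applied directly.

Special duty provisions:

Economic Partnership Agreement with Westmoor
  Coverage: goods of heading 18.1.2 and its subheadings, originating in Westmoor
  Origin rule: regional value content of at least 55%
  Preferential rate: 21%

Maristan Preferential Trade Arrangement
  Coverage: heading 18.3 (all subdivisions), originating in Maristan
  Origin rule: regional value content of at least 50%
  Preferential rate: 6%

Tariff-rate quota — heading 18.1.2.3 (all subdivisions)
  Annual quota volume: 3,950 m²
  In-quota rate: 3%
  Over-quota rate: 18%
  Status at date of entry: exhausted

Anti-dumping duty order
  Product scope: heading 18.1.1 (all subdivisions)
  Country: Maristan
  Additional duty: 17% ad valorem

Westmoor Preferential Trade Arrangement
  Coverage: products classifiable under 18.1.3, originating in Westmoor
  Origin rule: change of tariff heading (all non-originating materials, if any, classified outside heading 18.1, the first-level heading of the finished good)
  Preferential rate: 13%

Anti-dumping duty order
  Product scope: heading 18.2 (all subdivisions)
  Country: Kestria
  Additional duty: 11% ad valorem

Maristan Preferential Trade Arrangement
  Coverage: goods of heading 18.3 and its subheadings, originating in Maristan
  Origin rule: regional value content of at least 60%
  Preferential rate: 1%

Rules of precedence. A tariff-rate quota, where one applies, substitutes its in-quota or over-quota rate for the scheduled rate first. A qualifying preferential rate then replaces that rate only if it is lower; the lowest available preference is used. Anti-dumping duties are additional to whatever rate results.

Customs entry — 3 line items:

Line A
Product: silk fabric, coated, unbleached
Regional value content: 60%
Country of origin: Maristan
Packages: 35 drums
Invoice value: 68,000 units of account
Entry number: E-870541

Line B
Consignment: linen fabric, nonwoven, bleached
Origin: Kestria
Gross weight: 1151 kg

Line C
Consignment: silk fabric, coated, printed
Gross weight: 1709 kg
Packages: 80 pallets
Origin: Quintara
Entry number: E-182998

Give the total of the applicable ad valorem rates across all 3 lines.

Line A: silk → 18.3; coated → 18.3.1; unbleached → 18.3.1.3. Scheduled 28%. Maristan agreement on 18.3: RVC ≥ 50% → 6% available; Maristan agreement on 18.3: RVC ≥ 60% → 1% available; preferential 1%. → 1%.
Line B: linen → 18.2; nonwoven → 18.2.3; bleached → 18.2.3.2. Scheduled 34%. anti-dumping (Kestria, 18.2): +11%; total 34% + 11% = 45%. → 45%.
Line C: silk → 18.3; coated → 18.3.1; printed → 18.3.1.1. Scheduled 24%. No special measure applies. → 24%.
Sum: 1% + 45% + 24% = 70%.

70%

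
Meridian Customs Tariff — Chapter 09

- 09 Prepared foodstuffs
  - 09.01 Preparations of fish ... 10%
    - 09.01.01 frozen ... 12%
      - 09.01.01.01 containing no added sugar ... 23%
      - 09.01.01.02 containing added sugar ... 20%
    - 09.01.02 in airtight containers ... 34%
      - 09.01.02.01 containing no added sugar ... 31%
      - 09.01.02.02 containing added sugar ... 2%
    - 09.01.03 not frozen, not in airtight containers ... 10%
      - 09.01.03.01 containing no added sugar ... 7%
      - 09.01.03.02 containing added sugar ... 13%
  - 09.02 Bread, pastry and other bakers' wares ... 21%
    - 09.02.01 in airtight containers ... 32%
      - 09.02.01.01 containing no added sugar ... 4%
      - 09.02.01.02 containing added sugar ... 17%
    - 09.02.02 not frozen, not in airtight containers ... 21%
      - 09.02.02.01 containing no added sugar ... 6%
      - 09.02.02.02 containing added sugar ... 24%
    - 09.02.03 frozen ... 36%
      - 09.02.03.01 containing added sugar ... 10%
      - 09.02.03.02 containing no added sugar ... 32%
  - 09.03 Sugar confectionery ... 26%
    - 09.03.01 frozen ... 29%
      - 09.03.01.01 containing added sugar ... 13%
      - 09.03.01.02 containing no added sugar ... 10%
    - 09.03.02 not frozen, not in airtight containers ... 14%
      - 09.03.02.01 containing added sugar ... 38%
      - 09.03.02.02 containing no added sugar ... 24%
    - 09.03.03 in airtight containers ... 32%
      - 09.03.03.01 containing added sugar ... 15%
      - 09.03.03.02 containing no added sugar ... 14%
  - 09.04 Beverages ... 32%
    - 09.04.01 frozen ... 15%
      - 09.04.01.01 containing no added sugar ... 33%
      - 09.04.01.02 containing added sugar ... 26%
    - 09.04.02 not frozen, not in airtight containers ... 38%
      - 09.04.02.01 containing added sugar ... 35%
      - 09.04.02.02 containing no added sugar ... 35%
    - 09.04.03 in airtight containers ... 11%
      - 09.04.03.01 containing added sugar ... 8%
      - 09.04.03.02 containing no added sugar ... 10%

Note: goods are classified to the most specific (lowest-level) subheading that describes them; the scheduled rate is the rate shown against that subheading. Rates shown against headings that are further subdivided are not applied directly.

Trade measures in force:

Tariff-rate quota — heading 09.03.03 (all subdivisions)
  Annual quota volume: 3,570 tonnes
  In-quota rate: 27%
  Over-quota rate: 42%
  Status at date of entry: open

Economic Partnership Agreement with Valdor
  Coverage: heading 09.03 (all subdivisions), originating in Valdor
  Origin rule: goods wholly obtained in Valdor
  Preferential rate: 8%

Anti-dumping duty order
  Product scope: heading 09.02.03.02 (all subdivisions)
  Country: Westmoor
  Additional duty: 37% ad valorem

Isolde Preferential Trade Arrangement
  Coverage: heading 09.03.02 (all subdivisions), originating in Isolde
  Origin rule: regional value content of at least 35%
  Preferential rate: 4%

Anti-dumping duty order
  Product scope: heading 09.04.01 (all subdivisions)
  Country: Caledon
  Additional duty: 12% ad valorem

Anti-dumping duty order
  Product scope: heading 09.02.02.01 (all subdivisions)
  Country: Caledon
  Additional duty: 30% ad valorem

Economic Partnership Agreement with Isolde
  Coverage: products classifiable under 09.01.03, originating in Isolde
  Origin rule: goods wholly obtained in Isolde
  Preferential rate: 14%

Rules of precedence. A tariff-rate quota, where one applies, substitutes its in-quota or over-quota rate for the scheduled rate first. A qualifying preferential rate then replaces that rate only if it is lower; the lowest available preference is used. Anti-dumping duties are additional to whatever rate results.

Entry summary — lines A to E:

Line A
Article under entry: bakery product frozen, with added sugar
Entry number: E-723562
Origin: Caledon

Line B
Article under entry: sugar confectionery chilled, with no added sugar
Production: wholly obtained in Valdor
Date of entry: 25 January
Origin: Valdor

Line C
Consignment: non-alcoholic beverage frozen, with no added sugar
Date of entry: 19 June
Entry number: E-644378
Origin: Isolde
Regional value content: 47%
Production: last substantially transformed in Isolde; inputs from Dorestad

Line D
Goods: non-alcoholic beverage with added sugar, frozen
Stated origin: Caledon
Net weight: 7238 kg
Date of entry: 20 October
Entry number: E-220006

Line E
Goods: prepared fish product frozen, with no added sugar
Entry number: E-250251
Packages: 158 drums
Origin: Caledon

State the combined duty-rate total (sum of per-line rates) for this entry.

112%

Line A: bakery product → 09.02; frozen → 09.02.03; with added sugar → 09.02.03.01. Scheduled 10%. No special measure applies. → 10%.
Line B: sugar confectionery → 09.03; chilled → 09.03.02; with no added sugar → 09.03.02.02. Scheduled 24%. Valdor agreement on 09.03: wholly obtained → 8% available; preferential 8%. → 8%.
Line C: non-alcoholic beverage → 09.04; frozen → 09.04.01; with no added sugar → 09.04.01.01. Scheduled 33%. Isolde agreement on 09.03.02: 09.04.01.01 not covered; Isolde agreement on 09.01.03: 09.04.01.01 not covered. → 33%.
Line D: non-alcoholic beverage → 09.04; frozen → 09.04.01; with added sugar → 09.04.01.02. Scheduled 26%. anti-dumping (Caledon, 09.04.01): +12%; total 26% + 12% = 38%. → 38%.
Line E: prepared fish product → 09.01; frozen → 09.01.01; with no added sugar → 09.01.01.01. Scheduled 23%. No special measure applies. → 23%.
Sum: 10% + 8% + 33% + 38% + 23% = 112%.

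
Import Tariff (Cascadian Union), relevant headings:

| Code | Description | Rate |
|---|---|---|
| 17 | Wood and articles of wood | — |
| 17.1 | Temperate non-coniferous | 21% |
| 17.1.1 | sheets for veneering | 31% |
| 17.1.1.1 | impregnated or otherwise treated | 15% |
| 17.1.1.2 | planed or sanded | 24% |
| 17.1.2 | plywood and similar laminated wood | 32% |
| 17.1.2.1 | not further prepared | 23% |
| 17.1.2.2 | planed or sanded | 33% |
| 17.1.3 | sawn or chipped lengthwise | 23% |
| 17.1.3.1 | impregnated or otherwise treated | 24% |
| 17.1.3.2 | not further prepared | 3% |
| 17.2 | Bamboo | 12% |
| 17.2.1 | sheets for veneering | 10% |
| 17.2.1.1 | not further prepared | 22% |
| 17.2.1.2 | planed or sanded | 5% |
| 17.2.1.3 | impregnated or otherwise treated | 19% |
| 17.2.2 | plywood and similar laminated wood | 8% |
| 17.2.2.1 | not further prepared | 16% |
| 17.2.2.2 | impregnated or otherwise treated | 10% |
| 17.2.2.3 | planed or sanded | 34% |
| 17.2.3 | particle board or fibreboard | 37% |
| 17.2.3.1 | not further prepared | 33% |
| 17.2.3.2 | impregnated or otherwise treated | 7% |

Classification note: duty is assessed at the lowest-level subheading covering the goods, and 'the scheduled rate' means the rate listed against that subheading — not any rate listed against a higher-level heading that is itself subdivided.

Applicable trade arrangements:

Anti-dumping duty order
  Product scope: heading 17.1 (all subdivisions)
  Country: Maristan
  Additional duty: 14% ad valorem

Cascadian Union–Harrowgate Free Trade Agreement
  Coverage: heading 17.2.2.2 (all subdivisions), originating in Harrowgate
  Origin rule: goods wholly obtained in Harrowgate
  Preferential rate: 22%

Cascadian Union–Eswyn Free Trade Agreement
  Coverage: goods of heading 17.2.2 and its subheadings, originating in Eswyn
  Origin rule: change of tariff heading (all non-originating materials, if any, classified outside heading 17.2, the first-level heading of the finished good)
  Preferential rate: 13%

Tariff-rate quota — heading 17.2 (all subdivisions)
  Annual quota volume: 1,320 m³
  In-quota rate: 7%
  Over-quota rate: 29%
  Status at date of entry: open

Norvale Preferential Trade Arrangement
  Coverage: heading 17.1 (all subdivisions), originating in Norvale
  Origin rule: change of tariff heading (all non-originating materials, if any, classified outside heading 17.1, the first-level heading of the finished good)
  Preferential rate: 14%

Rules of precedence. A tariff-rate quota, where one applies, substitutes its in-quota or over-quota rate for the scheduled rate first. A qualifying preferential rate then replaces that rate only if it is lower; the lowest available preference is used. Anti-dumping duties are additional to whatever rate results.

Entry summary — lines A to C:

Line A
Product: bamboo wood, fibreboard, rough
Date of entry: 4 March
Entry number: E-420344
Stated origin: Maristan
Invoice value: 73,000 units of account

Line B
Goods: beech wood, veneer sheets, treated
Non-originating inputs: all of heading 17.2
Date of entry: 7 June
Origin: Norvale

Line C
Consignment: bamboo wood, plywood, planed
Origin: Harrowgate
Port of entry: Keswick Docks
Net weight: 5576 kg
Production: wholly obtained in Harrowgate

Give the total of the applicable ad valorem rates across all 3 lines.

28%

Line A: bamboo → 17.2; fibreboard → 17.2.3; rough → 17.2.3.1. Scheduled 33%. quota on 17.2 open → in-quota 7%. → 7%.
Line B: beech → 17.1; veneer sheets → 17.1.1; treated → 17.1.1.1. Scheduled 15%. Norvale agreement on 17.1: CTH met → 14% available; preferential 14%. → 14%.
Line C: bamboo → 17.2; plywood → 17.2.2; planed → 17.2.2.3. Scheduled 34%. quota on 17.2 open → in-quota 7%; Harrowgate agreement on 17.2.2.2: 17.2.2.3 not covered. → 7%.
Sum: 7% + 14% + 7% = 28%.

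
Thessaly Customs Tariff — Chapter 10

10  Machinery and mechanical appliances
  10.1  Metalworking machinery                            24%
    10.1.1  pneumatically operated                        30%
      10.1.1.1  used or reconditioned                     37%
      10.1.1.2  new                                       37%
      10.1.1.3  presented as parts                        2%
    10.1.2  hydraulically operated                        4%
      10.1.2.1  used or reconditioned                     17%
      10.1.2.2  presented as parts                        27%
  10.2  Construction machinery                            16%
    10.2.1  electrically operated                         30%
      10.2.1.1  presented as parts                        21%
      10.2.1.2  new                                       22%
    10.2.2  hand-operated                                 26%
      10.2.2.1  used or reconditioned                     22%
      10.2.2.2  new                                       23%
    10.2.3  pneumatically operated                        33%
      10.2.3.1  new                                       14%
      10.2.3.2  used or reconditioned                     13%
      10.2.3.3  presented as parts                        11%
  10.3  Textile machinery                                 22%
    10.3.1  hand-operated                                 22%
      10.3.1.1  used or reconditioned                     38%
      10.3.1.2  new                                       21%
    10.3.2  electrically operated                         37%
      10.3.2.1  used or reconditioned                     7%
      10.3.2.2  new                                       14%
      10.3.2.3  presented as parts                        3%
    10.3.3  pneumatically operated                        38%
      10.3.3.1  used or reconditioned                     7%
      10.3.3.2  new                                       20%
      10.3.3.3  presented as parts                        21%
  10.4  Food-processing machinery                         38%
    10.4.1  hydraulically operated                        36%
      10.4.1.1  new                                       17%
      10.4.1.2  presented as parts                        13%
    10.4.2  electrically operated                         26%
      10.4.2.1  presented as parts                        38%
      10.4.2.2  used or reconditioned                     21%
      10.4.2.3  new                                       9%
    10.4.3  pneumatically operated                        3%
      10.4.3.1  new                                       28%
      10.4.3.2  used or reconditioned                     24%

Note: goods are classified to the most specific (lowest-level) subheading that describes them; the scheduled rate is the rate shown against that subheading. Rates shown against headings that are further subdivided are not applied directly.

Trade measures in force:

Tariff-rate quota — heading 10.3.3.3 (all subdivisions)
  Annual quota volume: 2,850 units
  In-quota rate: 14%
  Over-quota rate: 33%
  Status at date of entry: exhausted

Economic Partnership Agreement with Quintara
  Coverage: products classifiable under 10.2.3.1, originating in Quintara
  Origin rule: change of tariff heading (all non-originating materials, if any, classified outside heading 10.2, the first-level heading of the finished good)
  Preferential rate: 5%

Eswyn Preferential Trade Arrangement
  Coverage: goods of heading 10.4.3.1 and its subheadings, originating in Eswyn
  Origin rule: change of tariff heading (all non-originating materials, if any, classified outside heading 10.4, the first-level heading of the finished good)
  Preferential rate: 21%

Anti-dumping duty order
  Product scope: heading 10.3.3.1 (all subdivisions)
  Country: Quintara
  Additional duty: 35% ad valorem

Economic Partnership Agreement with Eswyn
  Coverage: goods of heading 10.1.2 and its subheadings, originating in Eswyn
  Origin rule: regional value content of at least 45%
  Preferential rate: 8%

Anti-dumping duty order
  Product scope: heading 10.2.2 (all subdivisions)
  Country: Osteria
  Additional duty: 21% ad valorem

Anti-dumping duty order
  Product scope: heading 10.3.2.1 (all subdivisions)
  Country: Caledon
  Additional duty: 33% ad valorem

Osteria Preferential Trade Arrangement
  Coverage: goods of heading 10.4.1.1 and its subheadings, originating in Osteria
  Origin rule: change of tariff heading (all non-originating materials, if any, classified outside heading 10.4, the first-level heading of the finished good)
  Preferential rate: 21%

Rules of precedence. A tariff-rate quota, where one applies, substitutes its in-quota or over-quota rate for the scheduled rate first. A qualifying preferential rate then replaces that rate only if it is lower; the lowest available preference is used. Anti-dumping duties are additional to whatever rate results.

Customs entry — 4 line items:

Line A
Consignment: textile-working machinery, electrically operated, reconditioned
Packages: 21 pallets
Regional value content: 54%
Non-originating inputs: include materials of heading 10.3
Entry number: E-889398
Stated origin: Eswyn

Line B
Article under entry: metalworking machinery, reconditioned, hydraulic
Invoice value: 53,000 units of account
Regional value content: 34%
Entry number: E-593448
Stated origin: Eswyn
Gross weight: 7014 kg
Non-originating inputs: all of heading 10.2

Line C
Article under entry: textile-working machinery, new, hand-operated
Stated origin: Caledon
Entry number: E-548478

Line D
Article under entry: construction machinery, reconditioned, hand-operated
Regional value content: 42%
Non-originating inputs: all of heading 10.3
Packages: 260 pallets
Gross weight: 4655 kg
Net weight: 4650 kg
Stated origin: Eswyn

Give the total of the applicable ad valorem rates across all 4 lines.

Line A: textile-working → 10.3; electrically operated → 10.3.2; reconditioned → 10.3.2.1. Scheduled 7%. Eswyn agreement on 10.4.3.1: 10.3.2.1 not covered; Eswyn agreement on 10.1.2: 10.3.2.1 not covered. → 7%.
Line B: metalworking → 10.1; hydraulic → 10.1.2; reconditioned → 10.1.2.1. Scheduled 17%. Eswyn agreement on 10.4.3.1: 10.1.2.1 not covered; Eswyn agreement on 10.1.2: RVC < 45%. → 17%.
Line C: textile-working → 10.3; hand-operated → 10.3.1; new → 10.3.1.2. Scheduled 21%. No special measure applies. → 21%.
Line D: construction → 10.2; hand-operated → 10.2.2; reconditioned → 10.2.2.1. Scheduled 22%. Eswyn agreement on 10.4.3.1: 10.2.2.1 not covered; Eswyn agreement on 10.1.2: 10.2.2.1 not covered. → 22%.
Sum: 7% + 17% + 21% + 22% = 67%.

67%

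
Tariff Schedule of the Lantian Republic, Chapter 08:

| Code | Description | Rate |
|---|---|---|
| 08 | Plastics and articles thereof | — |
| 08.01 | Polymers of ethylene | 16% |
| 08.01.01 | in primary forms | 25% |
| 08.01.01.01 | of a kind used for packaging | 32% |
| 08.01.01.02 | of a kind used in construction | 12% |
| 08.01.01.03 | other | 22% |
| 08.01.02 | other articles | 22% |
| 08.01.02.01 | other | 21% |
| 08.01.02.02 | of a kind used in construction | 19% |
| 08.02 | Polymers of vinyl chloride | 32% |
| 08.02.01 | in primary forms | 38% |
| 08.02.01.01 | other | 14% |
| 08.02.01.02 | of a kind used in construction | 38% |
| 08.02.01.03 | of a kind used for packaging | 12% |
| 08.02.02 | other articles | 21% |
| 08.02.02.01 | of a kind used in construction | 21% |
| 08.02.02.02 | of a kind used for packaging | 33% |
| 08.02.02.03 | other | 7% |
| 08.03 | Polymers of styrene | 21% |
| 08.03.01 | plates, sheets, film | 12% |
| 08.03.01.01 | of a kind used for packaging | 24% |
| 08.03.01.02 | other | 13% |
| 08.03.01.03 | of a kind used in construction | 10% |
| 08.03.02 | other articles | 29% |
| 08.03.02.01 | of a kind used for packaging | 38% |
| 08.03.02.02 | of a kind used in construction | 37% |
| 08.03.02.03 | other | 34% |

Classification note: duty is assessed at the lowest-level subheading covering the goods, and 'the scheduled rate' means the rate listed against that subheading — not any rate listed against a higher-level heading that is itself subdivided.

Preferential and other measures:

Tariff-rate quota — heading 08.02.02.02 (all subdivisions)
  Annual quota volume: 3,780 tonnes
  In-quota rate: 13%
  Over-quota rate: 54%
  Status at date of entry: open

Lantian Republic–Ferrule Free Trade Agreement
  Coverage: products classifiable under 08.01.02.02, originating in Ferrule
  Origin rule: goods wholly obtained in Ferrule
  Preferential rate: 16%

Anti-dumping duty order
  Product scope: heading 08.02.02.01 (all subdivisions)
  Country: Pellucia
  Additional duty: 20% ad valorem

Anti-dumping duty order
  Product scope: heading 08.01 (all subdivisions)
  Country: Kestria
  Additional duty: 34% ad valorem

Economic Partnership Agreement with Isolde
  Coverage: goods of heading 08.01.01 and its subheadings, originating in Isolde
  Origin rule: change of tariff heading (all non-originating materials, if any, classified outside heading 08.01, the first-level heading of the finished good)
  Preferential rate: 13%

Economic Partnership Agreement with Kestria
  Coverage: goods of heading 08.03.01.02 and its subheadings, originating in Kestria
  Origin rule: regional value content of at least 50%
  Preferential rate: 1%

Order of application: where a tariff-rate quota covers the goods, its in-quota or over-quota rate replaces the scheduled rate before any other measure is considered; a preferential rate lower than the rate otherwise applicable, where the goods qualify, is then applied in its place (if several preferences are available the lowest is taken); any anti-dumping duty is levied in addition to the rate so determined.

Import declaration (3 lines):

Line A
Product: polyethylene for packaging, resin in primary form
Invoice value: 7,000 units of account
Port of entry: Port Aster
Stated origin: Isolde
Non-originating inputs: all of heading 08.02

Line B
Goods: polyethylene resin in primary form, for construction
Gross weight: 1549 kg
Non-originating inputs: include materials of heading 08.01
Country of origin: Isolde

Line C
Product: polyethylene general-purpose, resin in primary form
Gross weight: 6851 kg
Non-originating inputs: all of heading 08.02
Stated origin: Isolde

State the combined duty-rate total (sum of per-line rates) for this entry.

38%

Line A: polyethylene → 08.01; resin in primary form → 08.01.01; for packaging → 08.01.01.01. Scheduled 32%. Isolde agreement on 08.01.01: CTH met → 13% available; preferential 13%. → 13%.
Line B: polyethylene → 08.01; resin in primary form → 08.01.01; for construction → 08.01.01.02. Scheduled 12%. Isolde agreement on 08.01.01: CTH not met. → 12%.
Line C: polyethylene → 08.01; resin in primary form → 08.01.01; general-purpose → 08.01.01.03. Scheduled 22%. Isolde agreement on 08.01.01: CTH met → 13% available; preferential 13%. → 13%.
Sum: 13% + 12% + 13% = 38%.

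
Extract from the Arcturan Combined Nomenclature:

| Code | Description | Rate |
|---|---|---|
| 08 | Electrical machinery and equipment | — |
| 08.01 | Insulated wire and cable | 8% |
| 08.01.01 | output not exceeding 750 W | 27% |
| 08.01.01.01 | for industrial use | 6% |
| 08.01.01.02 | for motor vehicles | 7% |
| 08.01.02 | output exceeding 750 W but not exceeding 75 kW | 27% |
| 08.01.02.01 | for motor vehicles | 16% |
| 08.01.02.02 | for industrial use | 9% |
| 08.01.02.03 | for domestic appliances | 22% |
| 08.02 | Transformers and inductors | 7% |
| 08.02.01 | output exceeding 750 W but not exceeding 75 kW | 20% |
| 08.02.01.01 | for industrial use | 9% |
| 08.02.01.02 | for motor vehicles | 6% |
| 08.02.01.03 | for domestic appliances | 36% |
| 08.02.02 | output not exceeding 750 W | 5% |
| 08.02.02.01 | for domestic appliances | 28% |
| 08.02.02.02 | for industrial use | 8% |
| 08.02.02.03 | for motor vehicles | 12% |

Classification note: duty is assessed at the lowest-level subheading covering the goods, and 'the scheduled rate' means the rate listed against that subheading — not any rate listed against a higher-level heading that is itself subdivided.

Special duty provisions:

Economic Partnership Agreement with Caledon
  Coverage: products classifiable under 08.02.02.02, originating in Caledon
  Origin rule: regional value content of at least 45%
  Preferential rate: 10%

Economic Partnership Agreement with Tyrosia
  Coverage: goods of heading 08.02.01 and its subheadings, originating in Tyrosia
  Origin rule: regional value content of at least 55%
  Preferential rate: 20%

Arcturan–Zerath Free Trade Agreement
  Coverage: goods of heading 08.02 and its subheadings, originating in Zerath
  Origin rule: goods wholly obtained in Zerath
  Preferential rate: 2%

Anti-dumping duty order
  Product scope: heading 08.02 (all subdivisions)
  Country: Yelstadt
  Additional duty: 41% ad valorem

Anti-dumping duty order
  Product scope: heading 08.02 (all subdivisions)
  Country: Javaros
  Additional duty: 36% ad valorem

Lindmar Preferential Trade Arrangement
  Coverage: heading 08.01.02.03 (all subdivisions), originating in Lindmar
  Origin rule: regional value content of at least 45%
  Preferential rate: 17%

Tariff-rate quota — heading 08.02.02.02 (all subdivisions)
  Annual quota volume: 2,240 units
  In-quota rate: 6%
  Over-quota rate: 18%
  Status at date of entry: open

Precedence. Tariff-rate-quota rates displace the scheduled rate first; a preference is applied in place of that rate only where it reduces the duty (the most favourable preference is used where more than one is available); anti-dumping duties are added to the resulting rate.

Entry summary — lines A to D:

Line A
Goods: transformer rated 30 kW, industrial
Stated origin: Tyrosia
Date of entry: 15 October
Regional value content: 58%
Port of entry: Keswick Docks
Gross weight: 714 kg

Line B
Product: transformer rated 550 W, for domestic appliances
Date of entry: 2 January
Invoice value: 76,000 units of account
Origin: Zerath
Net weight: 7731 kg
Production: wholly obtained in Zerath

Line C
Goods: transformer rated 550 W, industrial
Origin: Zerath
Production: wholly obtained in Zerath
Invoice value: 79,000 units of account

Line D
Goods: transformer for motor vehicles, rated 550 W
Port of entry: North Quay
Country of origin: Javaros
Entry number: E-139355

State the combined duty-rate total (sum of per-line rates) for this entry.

Line A: transformer → 08.02; rated 30 kW → 08.02.01; industrial → 08.02.01.01. Scheduled 9%. Tyrosia agreement on 08.02.01: RVC ≥ 55% → 20% available; preference 20% not lower than 9% → no reduction. → 9%.
Line B: transformer → 08.02; rated 550 W → 08.02.02; for domestic appliances → 08.02.02.01. Scheduled 28%. Zerath agreement on 08.02: wholly obtained → 2% available; preferential 2%. → 2%.
Line C: transformer → 08.02; rated 550 W → 08.02.02; industrial → 08.02.02.02. Scheduled 8%. quota on 08.02.02.02 open → in-quota 6%; Zerath agreement on 08.02: wholly obtained → 2% available; preferential 2%. → 2%.
Line D: transformer → 08.02; rated 550 W → 08.02.02; for motor vehicles → 08.02.02.03. Scheduled 12%. anti-dumping (Javaros, 08.02): +36%; total 12% + 36% = 48%. → 48%.
Sum: 9% + 2% + 2% + 48% = 61%.

61%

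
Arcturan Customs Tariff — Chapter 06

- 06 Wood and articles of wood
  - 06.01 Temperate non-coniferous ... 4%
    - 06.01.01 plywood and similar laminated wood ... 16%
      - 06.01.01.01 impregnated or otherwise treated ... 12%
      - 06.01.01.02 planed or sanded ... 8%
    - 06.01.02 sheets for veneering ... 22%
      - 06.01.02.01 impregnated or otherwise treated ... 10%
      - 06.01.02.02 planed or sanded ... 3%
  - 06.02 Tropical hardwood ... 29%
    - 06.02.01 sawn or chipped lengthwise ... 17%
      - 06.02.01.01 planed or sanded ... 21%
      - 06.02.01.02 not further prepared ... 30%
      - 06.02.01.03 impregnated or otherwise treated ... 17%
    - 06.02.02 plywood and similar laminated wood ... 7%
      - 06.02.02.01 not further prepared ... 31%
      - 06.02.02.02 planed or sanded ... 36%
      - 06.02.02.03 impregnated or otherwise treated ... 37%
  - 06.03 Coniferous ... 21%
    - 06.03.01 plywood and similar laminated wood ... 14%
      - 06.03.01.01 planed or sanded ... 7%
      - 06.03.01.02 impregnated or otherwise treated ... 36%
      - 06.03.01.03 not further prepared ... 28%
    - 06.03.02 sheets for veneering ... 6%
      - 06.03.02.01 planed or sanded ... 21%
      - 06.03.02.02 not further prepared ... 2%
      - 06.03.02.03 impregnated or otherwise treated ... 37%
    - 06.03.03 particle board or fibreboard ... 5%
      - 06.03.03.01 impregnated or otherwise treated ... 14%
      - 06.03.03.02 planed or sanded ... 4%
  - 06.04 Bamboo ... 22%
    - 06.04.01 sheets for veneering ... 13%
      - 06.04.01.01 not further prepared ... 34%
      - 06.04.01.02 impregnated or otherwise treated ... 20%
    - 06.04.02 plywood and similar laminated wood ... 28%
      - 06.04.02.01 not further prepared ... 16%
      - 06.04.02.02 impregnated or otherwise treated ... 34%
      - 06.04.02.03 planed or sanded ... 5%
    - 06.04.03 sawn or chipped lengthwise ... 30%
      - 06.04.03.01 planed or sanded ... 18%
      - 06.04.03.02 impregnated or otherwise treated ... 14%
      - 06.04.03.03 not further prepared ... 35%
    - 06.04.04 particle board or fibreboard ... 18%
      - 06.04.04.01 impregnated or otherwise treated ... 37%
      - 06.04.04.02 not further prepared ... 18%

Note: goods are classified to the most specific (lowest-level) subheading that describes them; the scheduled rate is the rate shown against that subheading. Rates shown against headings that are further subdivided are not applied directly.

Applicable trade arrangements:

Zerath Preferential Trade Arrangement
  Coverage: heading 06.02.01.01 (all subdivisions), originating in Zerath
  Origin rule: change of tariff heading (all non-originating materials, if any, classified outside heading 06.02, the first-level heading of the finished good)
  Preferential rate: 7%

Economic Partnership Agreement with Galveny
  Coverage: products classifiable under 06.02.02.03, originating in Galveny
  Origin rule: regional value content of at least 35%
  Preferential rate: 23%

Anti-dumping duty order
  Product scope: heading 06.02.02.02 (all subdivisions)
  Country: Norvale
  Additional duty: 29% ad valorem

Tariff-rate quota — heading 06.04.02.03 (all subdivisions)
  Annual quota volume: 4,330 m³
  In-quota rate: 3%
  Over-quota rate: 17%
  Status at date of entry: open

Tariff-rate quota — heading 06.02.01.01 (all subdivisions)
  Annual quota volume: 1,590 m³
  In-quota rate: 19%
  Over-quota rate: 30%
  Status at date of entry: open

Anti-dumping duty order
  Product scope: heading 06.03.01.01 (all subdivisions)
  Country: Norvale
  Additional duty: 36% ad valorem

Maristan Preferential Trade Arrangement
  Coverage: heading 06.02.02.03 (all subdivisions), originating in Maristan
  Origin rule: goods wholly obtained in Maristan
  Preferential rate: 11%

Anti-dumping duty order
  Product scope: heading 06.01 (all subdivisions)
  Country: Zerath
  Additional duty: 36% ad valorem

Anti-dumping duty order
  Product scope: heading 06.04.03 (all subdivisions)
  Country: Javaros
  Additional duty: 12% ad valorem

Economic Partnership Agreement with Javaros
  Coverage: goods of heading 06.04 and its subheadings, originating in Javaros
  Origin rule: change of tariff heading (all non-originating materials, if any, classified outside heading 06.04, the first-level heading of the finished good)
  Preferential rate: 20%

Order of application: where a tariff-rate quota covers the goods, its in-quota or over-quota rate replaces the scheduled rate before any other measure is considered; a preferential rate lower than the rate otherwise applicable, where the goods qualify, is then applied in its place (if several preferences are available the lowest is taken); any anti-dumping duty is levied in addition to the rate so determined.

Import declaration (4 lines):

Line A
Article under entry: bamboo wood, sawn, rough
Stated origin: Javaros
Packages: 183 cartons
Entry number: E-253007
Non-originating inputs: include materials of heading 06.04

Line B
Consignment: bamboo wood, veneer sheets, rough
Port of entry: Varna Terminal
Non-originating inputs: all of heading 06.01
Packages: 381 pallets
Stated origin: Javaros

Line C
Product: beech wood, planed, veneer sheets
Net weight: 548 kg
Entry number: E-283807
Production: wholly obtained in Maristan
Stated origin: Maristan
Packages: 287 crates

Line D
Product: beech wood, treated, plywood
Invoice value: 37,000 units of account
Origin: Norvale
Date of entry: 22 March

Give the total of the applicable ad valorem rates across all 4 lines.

82%

Line A: bamboo → 06.04; sawn → 06.04.03; rough → 06.04.03.03. Scheduled 35%. Javaros agreement on 06.04: CTH not met; anti-dumping (Javaros, 06.04.03): +12%; total 35% + 12% = 47%. → 47%.
Line B: bamboo → 06.04; veneer sheets → 06.04.01; rough → 06.04.01.01. Scheduled 34%. Javaros agreement on 06.04: CTH met → 20% available; preferential 20%. → 20%.
Line C: beech → 06.01; veneer sheets → 06.01.02; planed → 06.01.02.02. Scheduled 3%. Maristan agreement on 06.02.02.03: 06.01.02.02 not covered. → 3%.
Line D: beech → 06.01; plywood → 06.01.01; treated → 06.01.01.01. Scheduled 12%. No special measure applies. → 12%.
Sum: 47% + 20% + 3% + 12% = 82%.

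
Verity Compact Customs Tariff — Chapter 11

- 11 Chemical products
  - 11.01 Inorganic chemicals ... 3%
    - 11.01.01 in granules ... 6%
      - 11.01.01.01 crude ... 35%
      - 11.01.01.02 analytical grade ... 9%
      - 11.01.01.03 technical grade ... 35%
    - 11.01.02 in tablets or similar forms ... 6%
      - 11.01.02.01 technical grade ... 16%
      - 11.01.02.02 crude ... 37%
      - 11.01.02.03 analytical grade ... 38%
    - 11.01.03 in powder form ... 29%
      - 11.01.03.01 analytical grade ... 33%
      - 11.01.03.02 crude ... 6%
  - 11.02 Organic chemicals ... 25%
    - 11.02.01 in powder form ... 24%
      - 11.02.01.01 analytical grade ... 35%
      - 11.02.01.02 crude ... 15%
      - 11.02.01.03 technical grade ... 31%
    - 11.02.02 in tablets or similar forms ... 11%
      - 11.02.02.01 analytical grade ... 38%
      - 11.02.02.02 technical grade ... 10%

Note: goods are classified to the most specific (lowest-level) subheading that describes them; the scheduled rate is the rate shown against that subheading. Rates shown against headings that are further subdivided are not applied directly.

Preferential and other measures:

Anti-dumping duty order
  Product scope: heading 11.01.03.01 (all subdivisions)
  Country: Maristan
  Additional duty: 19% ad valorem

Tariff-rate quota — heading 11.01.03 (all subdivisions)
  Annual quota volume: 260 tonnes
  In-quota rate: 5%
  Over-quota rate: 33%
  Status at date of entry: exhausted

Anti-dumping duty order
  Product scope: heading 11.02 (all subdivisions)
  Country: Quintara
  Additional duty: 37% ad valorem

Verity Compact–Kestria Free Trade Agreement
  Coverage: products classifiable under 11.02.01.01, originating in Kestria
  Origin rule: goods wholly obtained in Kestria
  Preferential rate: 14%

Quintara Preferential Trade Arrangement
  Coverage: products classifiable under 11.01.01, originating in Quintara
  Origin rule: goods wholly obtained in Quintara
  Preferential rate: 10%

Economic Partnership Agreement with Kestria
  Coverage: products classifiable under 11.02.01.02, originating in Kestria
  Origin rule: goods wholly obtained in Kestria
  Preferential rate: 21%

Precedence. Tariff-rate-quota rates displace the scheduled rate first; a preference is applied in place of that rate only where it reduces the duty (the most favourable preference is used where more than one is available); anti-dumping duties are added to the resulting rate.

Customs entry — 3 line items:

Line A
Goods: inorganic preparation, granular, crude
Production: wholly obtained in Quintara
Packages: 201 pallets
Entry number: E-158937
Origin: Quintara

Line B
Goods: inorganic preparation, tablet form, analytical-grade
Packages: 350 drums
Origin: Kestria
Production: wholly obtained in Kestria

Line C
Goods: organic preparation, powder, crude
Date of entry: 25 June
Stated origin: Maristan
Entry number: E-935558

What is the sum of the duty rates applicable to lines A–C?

Line A: inorganic → 11.01; granular → 11.01.01; crude → 11.01.01.01. Scheduled 35%. Quintara agreement on 11.01.01: wholly obtained → 10% available; preferential 10%. → 10%.
Line B: inorganic → 11.01; tablet form → 11.01.02; analytical-grade → 11.01.02.03. Scheduled 38%. Kestria agreement on 11.02.01.01: 11.01.02.03 not covered; Kestria agreement on 11.02.01.02: 11.01.02.03 not covered. → 38%.
Line C: organic → 11.02; powder → 11.02.01; crude → 11.02.01.02. Scheduled 15%. No special measure applies. → 15%.
Sum: 10% + 38% + 15% = 63%.

63%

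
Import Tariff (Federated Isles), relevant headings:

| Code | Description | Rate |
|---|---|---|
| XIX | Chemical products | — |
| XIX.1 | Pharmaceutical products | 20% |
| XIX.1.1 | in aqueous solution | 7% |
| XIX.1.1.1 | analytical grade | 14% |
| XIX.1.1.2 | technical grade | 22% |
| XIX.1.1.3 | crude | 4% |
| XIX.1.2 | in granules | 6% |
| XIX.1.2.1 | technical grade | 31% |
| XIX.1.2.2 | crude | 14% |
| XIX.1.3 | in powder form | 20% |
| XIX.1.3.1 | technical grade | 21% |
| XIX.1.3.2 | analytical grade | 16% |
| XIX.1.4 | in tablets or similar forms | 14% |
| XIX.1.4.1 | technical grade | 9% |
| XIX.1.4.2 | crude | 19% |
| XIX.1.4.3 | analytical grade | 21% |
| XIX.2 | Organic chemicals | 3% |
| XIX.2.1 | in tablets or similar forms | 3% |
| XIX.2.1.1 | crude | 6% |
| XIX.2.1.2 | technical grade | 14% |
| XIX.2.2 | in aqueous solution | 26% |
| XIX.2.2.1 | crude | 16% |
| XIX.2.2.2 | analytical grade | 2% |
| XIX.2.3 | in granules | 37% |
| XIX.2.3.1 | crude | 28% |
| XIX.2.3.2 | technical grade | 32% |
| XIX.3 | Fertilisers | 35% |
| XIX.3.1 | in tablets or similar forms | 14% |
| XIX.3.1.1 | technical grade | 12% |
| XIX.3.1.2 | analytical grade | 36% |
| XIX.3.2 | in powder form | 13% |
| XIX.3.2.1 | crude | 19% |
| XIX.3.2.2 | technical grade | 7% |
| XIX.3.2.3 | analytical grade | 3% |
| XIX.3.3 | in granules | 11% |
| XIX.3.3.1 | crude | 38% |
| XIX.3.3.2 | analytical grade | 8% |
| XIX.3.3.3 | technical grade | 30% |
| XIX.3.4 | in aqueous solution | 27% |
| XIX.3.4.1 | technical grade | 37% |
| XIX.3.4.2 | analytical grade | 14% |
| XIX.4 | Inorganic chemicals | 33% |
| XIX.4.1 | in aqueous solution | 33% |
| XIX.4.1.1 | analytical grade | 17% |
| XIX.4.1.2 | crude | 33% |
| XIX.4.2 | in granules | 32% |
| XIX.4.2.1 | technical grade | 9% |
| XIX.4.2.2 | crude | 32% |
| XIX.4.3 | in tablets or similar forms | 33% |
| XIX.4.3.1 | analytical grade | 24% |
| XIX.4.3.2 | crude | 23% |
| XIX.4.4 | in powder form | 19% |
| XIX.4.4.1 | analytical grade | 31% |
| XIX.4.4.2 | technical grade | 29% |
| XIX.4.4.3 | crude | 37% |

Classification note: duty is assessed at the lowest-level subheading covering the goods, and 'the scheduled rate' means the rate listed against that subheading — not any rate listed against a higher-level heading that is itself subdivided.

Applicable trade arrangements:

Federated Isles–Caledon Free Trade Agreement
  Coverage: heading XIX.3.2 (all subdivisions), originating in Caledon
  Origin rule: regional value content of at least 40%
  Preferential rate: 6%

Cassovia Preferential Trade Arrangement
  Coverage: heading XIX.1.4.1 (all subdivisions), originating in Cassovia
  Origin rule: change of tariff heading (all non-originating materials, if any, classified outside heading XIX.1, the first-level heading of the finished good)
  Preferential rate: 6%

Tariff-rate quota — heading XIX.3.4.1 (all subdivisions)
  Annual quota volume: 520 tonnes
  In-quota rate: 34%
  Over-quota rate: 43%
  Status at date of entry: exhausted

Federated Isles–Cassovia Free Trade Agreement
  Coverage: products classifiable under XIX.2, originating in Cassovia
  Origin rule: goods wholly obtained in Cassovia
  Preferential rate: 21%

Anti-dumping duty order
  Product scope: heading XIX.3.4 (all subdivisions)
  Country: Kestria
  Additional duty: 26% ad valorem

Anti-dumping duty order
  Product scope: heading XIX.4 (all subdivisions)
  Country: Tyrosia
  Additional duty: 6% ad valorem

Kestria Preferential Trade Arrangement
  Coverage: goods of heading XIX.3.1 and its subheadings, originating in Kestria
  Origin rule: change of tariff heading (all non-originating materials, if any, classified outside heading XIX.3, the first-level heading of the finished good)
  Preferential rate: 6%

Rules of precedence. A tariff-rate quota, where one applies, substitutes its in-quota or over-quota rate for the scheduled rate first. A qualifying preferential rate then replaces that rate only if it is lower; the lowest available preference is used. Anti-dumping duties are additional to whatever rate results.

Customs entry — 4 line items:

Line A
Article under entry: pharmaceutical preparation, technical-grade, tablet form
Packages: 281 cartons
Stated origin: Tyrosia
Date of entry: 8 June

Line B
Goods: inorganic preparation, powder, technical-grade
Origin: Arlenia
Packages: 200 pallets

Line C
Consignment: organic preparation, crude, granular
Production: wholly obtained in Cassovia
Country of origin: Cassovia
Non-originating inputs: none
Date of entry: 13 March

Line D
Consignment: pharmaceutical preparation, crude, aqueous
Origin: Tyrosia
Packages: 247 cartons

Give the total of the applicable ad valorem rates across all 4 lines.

Line A: pharmaceutical → XIX.1; tablet form → XIX.1.4; technical-grade → XIX.1.4.1. Scheduled 9%. No special measure applies. → 9%.
Line B: inorganic → XIX.4; powder → XIX.4.4; technical-grade → XIX.4.4.2. Scheduled 29%. No special measure applies. → 29%.
Line C: organic → XIX.2; granular → XIX.2.3; crude → XIX.2.3.1. Scheduled 28%. Cassovia agreement on XIX.1.4.1: XIX.2.3.1 not covered; Cassovia agreement on XIX.2: wholly obtained → 21% available; preferential 21%. → 21%.
Line D: pharmaceutical → XIX.1; aqueous → XIX.1.1; crude → XIX.1.1.3. Scheduled 4%. No special measure applies. → 4%.
Sum: 9% + 29% + 21% + 4% = 63%.

63%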